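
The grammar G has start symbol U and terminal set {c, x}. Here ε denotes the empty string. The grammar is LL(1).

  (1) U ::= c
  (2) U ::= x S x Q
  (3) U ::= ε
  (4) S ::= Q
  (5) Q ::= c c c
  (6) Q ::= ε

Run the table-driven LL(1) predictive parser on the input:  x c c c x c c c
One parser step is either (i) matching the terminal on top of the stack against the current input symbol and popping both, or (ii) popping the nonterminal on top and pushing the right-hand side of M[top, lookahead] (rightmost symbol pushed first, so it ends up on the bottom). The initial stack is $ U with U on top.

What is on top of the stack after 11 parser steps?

c

      Stack        Input              Action
   1  $ U          x c c c x c c c $  expand U ::= x S x Q
   2  $ Q x S x    x c c c x c c c $  match x
   3  $ Q x S      c c c x c c c $    expand S ::= Q
   4  $ Q x Q      c c c x c c c $    expand Q ::= c c c
   5  $ Q x c c c  c c c x c c c $    match c
   6  $ Q x c c    c c x c c c $      match c
   7  $ Q x c      c x c c c $        match c
   8  $ Q x        x c c c $          match x
   9  $ Q          c c c $            expand Q ::= c c c
  10  $ c c c      c c c $            match c
  11  $ c c        c c $              match c
Stack after step 11: $ c (top = c).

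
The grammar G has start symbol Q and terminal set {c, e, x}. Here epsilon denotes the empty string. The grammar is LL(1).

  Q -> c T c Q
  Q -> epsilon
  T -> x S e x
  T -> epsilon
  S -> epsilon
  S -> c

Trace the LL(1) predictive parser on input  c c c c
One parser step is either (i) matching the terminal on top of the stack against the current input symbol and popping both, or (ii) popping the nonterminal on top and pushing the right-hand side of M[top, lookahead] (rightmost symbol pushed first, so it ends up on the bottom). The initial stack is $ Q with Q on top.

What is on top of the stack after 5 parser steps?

     Stack      Input      Action
  1  $ Q        c c c c $  expand Q -> c T c Q
  2  $ Q c T c  c c c c $  match c
  3  $ Q c T    c c c $    expand T -> epsilon
  4  $ Q c      c c c $    match c
  5  $ Q        c c $      expand Q -> c T c Q
Stack after step 5: $ Q c T c (top = c).

c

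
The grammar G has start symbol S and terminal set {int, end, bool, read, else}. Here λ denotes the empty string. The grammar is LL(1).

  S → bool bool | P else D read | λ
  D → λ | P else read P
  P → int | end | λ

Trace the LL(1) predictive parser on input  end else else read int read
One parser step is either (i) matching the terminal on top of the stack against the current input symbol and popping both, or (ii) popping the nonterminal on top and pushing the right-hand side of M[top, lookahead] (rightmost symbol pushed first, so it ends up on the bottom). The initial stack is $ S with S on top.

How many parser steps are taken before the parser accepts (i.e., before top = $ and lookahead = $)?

step 1: stack=$ S  input=end else else read int read $  — expand S → P else D read
step 2: stack=$ read D else P  input=end else else read int read $  — expand P → end
step 3: stack=$ read D else end  input=end else else read int read $  — match end
step 4: stack=$ read D else  input=else else read int read $  — match else
step 5: stack=$ read D  input=else read int read $  — expand D → P else read P
step 6: stack=$ read P read else P  input=else read int read $  — expand P → λ
step 7: stack=$ read P read else  input=else read int read $  — match else
step 8: stack=$ read P read  input=read int read $  — match read
step 9: stack=$ read P  input=int read $  — expand P → int
step 10: stack=$ read int  input=int read $  — match int
step 11: stack=$ read  input=read $  — match read
Accept reached after 11 steps.

11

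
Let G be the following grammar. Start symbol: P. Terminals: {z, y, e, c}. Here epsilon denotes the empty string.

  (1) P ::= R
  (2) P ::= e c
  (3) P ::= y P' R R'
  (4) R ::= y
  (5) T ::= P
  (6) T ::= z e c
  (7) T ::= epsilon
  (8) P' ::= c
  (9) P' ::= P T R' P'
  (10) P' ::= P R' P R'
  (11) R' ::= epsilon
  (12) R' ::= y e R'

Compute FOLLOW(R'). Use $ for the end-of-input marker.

{$, c, e, y, z}

FIRST(R) = {y}
FIRST(R') = {epsilon, y}
FIRST(P) = {e, y}  (via R)
FIRST(T) = {epsilon, e, y, z}  (via P)
FIRST(P') = {c, e, y}  (via P T R' P', P R' P R')
FOLLOW(P) includes $ since P is the start symbol.
FOLLOW(T): in P'::=P T R' P', T is followed by R' P' with FIRST {c, e, y}. Thus FOLLOW(T) = {c, e, y}.
FOLLOW(P'): in P::=y P' R R', P' is followed by R R' with FIRST {y}; in P'::=P T R' P', the suffix after P' is empty (adds nothing new). Thus FOLLOW(P') = {y}.
FOLLOW(P): in T::=P, the suffix after P is empty, so FOLLOW(P) ⊇ FOLLOW(T) = {c, e, y}; in P'::=P T R' P', P is followed by T R' P' with FIRST {c, e, y, z}; in P'::=P R' P R' (occurrence 1), P is followed by R' P R' with FIRST {e, y}; in P'::=P R' P R' (occurrence 2), P is followed by R' with FIRST {epsilon, y}; in P'::=P R' P R' (occurrence 2), the suffix after P is nullable, so FOLLOW(P) ⊇ FOLLOW(P') = {y}. Thus FOLLOW(P) = {$, c, e, y, z}.
FOLLOW(R): in P::=R, the suffix after R is empty, so FOLLOW(R) ⊇ FOLLOW(P) = {$, c, e, y, z}; in P::=y P' R R', R is followed by R' with FIRST {epsilon, y}; in P::=y P' R R', the suffix after R is nullable, so FOLLOW(R) ⊇ FOLLOW(P) = {$, c, e, y, z}. Thus FOLLOW(R) = {$, c, e, y, z}.
FOLLOW(R'): in P::=y P' R R', the suffix after R' is empty, so FOLLOW(R') ⊇ FOLLOW(P) = {$, c, e, y, z}; in P'::=P T R' P', R' is followed by P' with FIRST {c, e, y}; in P'::=P R' P R' (occurrence 1), R' is followed by P R' with FIRST {e, y}; in P'::=P R' P R' (occurrence 2), the suffix after R' is empty, so FOLLOW(R') ⊇ FOLLOW(P') = {y}; in R'::=y e R', the suffix after R' is empty (adds nothing new). Thus FOLLOW(R') = {$, c, e, y, z}.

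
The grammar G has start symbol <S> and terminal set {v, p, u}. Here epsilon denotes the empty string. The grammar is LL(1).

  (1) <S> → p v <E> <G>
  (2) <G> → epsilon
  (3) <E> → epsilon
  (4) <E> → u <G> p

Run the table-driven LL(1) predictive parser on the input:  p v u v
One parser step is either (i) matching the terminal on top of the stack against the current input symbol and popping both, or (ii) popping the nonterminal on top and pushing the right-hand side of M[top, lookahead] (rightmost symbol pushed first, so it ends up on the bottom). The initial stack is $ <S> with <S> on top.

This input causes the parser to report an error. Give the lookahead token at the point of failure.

     Stack          Input      Action
  1  $ <S>          p v u v $  expand <S> → p v <E> <G>
  2  $ <G> <E> v p  p v u v $  match p
  3  $ <G> <E> v    v u v $    match v
  4  $ <G> <E>      u v $      expand <E> → u <G> p
  5  $ <G> p <G> u  u v $      match u
  6  $ <G> p <G>    v $        error: M[<G>, v] is empty

v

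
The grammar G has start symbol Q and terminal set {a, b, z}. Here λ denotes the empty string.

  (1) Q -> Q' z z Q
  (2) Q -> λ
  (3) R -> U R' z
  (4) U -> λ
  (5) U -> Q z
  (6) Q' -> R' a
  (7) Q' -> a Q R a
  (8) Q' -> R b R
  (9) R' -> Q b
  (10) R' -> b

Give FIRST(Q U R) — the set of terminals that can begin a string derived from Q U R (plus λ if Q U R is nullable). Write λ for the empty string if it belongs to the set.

{a, b, z}

FIRST(Q): from Q->Q' z z Q we get {a, b, z}; from Q->λ we get {λ}. So FIRST(Q) = {λ, a, b, z}.
FIRST(U): from U->λ we get {λ}; from U->Q z we get {a, b, z}. So FIRST(U) = {λ, a, b, z}.
FIRST(R'): from R'->Q b we get {a, b, z}; from R'->b we get {b}. So FIRST(R') = {a, b, z}.
FIRST(R): from R->U R' z we get {a, b, z}. So FIRST(R) = {a, b, z}.
FIRST(Q'): from Q'->R' a we get {a, b, z}; from Q'->a Q R a we get {a}; from Q'->R b R we get {a, b, z}. So FIRST(Q') = {a, b, z}.
FIRST(Q U R): take FIRST of each symbol in turn, carrying on past any symbol whose FIRST contains λ; result {a, b, z}.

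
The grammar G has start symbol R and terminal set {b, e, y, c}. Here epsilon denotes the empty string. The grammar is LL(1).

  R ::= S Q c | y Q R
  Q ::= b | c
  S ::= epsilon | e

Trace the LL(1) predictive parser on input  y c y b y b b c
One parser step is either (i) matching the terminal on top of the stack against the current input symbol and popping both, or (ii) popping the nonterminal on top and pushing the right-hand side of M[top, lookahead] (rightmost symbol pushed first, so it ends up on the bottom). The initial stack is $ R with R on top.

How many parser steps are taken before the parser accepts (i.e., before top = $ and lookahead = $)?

17

      Stack    Input              Action
   1  $ R      y c y b y b b c $  expand R ::= y Q R
   2  $ R Q y  y c y b y b b c $  match y
   3  $ R Q    c y b y b b c $    expand Q ::= c
   4  $ R c    c y b y b b c $    match c
   5  $ R      y b y b b c $      expand R ::= y Q R
   6  $ R Q y  y b y b b c $      match y
   7  $ R Q    b y b b c $        expand Q ::= b
   8  $ R b    b y b b c $        match b
   9  $ R      y b b c $          expand R ::= y Q R
  10  $ R Q y  y b b c $          match y
  11  $ R Q    b b c $            expand Q ::= b
  12  $ R b    b b c $            match b
  13  $ R      b c $              expand R ::= S Q c
  14  $ c Q S  b c $              expand S ::= epsilon
  15  $ c Q    b c $              expand Q ::= b
  16  $ c b    b c $              match b
  17  $ c      c $                match c
Accept reached after 17 steps.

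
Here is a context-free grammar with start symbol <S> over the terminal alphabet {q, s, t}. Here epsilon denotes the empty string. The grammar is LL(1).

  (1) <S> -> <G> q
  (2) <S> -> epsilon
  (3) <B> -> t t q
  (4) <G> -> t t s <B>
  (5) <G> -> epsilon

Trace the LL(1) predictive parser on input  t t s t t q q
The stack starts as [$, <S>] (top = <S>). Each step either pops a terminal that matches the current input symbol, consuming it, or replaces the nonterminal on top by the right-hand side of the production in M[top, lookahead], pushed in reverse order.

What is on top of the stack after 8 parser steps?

q

     Stack          Input            Action
  1  $ <S>          t t s t t q q $  expand <S> -> <G> q
  2  $ q <G>        t t s t t q q $  expand <G> -> t t s <B>
  3  $ q <B> s t t  t t s t t q q $  match t
  4  $ q <B> s t    t s t t q q $    match t
  5  $ q <B> s      s t t q q $      match s
  6  $ q <B>        t t q q $        expand <B> -> t t q
  7  $ q q t t      t t q q $        match t
  8  $ q q t        t q q $          match t
Stack after step 8: $ q q (top = q).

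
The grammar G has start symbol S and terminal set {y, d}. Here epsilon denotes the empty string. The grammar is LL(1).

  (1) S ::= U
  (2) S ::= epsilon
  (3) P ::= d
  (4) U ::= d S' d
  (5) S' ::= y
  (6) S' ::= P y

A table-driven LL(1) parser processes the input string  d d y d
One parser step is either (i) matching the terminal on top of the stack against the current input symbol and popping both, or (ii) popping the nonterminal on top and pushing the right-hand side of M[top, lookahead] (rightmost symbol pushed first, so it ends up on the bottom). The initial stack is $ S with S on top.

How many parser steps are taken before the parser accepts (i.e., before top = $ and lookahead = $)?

step 1: stack=$ S  input=d d y d $  — expand S ::= U
step 2: stack=$ U  input=d d y d $  — expand U ::= d S' d
step 3: stack=$ d S' d  input=d d y d $  — match d
step 4: stack=$ d S'  input=d y d $  — expand S' ::= P y
step 5: stack=$ d y P  input=d y d $  — expand P ::= d
step 6: stack=$ d y d  input=d y d $  — match d
step 7: stack=$ d y  input=y d $  — match y
step 8: stack=$ d  input=d $  — match d
Accept reached after 8 steps.

8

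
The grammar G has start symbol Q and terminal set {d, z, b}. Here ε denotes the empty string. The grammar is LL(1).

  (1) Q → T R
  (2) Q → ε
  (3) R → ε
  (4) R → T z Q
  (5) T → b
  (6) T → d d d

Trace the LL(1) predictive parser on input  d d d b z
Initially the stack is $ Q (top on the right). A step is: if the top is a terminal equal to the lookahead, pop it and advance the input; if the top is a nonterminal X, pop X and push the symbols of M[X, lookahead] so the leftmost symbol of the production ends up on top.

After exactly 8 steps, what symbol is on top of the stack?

z

     Stack      Input        Action
  1  $ Q        d d d b z $  expand Q → T R
  2  $ R T      d d d b z $  expand T → d d d
  3  $ R d d d  d d d b z $  match d
  4  $ R d d    d d b z $    match d
  5  $ R d      d b z $      match d
  6  $ R        b z $        expand R → T z Q
  7  $ Q z T    b z $        expand T → b
  8  $ Q z b    b z $        match b
Stack after step 8: $ Q z (top = z).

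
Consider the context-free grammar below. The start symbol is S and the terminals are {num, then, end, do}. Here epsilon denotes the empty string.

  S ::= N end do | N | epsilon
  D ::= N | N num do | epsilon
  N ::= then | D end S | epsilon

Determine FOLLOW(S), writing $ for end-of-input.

FIRST(S) = {epsilon, end, num, then}  (via N end do, N)
FIRST(D) = {epsilon, end, num, then}  (via N, N num do)
FIRST(N) = {epsilon, end, num, then}  (via D end S)
FOLLOW(S) includes $ since S is the start symbol.
FOLLOW(D): in N::=D end S, D is followed by end S with FIRST {end}. Thus FOLLOW(D) = {end}.
FOLLOW(S): in N::=D end S, the suffix after S is empty, so FOLLOW(S) ⊇ FOLLOW(N) = {$, end, num}. Thus FOLLOW(S) = {$, end, num}.
FOLLOW(N): in S::=N end do, N is followed by end do with FIRST {end}; in S::=N, the suffix after N is empty, so FOLLOW(N) ⊇ FOLLOW(S) = {$, end, num}; in D::=N, the suffix after N is empty, so FOLLOW(N) ⊇ FOLLOW(D) = {end}; in D::=N num do, N is followed by num do with FIRST {num}. Thus FOLLOW(N) = {$, end, num}.

{$, end, num}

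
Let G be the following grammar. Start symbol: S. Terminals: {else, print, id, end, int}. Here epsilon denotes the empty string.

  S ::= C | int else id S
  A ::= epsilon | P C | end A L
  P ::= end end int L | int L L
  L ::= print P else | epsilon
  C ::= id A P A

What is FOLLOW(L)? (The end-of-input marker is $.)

{$, else, end, id, int, print}

FIRST(P) = {end, int}
FIRST(L) = {epsilon, print}
FIRST(C) = {id}
FIRST(S) = {id, int}  (via C)
FIRST(A) = {epsilon, end, int}  (via P C)
FOLLOW(S) includes $ since S is the start symbol.
FOLLOW(S): in S::=int else id S, the suffix after S is empty (adds nothing new). Thus FOLLOW(S) = {$}.
FOLLOW(A): in A::=end A L, A is followed by L with FIRST {epsilon, print}; in A::=end A L, the suffix after A is nullable (adds nothing new); in C::=id A P A (occurrence 1), A is followed by P A with FIRST {end, int}; in C::=id A P A (occurrence 2), the suffix after A is empty, so FOLLOW(A) ⊇ FOLLOW(C) = {$, end, int, print}. Thus FOLLOW(A) = {$, end, int, print}.
FOLLOW(C): in S::=C, the suffix after C is empty, so FOLLOW(C) ⊇ FOLLOW(S) = {$}; in A::=P C, the suffix after C is empty, so FOLLOW(C) ⊇ FOLLOW(A) = {$, end, int, print}. Thus FOLLOW(C) = {$, end, int, print}.
FOLLOW(P): in A::=P C, P is followed by C with FIRST {id}; in L::=print P else, P is followed by else with FIRST {else}; in C::=id A P A, P is followed by A with FIRST {epsilon, end, int}; in C::=id A P A, the suffix after P is nullable, so FOLLOW(P) ⊇ FOLLOW(C) = {$, end, int, print}. Thus FOLLOW(P) = {$, else, end, id, int, print}.
FOLLOW(L): in A::=end A L, the suffix after L is empty, so FOLLOW(L) ⊇ FOLLOW(A) = {$, end, int, print}; in P::=end end int L, the suffix after L is empty, so FOLLOW(L) ⊇ FOLLOW(P) = {$, else, end, id, int, print}; in P::=int L L (occurrence 1), L is followed by L with FIRST {epsilon, print}; in P::=int L L (occurrence 1), the suffix after L is nullable, so FOLLOW(L) ⊇ FOLLOW(P) = {$, else, end, id, int, print}; in P::=int L L (occurrence 2), the suffix after L is empty, so FOLLOW(L) ⊇ FOLLOW(P) = {$, else, end, id, int, print}. Thus FOLLOW(L) = {$, else, end, id, int, print}.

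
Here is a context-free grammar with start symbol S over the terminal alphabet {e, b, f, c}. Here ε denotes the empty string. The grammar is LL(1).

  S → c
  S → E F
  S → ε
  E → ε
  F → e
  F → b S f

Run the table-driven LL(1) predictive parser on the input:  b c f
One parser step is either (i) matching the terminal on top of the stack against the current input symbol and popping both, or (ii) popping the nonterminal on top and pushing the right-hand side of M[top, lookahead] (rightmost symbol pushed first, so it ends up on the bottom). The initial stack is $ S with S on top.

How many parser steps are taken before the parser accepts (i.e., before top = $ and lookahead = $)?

     Stack    Input    Action
  1  $ S      b c f $  expand S → E F
  2  $ F E    b c f $  expand E → ε
  3  $ F      b c f $  expand F → b S f
  4  $ f S b  b c f $  match b
  5  $ f S    c f $    expand S → c
  6  $ f c    c f $    match c
  7  $ f      f $      match f
Accept reached after 7 steps.

7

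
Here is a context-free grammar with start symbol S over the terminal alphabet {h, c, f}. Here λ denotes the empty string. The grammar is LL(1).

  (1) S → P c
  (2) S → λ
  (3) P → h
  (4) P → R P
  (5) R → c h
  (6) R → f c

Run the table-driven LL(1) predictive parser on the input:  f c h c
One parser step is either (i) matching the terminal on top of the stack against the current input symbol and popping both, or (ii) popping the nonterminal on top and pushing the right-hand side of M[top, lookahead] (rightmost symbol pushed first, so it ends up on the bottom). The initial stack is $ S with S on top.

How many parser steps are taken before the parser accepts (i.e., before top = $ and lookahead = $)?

8

step 1: stack=$ S  input=f c h c $  — expand S → P c
step 2: stack=$ c P  input=f c h c $  — expand P → R P
step 3: stack=$ c P R  input=f c h c $  — expand R → f c
step 4: stack=$ c P c f  input=f c h c $  — match f
step 5: stack=$ c P c  input=c h c $  — match c
step 6: stack=$ c P  input=h c $  — expand P → h
step 7: stack=$ c h  input=h c $  — match h
step 8: stack=$ c  input=c $  — match c
Accept reached after 8 steps.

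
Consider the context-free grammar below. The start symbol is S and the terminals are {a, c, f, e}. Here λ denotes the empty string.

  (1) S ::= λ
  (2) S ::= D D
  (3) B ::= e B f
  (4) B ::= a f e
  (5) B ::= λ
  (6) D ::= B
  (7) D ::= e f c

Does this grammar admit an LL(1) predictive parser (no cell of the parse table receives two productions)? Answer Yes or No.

FIRST(S) = {λ, a, e}
FIRST(B) = {λ, a, e}
FIRST(D) = {λ, a, e}
FOLLOW(S) = {$}
FOLLOW(B) = {$, a, e, f}
FOLLOW(D) = {$, a, e}
Cell M[B, a] receives both B ::= a f e and B ::= λ — the grammar is not LL(1).

No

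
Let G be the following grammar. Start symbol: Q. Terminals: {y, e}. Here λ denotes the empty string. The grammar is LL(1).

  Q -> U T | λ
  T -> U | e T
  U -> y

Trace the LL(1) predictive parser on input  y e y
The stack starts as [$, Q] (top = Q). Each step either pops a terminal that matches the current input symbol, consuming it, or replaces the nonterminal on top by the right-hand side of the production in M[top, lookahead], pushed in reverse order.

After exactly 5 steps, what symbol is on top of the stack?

T

step 1: stack=$ Q  input=y e y $  — expand Q -> U T
step 2: stack=$ T U  input=y e y $  — expand U -> y
step 3: stack=$ T y  input=y e y $  — match y
step 4: stack=$ T  input=e y $  — expand T -> e T
step 5: stack=$ T e  input=e y $  — match e
Stack after step 5: $ T (top = T).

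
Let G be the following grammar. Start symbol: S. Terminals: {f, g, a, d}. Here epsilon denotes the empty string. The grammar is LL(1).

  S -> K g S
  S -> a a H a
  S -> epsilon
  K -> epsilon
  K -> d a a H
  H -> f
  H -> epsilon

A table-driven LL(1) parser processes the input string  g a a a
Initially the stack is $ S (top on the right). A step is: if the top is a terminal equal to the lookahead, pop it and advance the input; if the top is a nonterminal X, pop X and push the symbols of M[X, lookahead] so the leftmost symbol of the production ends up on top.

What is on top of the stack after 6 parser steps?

     Stack      Input      Action
  1  $ S        g a a a $  expand S -> K g S
  2  $ S g K    g a a a $  expand K -> epsilon
  3  $ S g      g a a a $  match g
  4  $ S        a a a $    expand S -> a a H a
  5  $ a H a a  a a a $    match a
  6  $ a H a    a a $      match a
Stack after step 6: $ a H (top = H).

H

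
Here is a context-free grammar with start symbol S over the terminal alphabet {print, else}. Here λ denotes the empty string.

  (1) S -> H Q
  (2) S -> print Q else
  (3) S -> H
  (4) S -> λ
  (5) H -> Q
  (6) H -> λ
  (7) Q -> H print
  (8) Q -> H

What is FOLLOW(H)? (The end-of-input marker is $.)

FIRST(S): from S->H Q we get {λ, print}; from S->print Q else we get {print}; from S->H we get {λ, print}; from S->λ we get {λ}. So FIRST(S) = {λ, print}.
FIRST(H): from H->Q we get {λ, print}; from H->λ we get {λ}. So FIRST(H) = {λ, print}.
FIRST(Q): from Q->H print we get {print}; from Q->H we get {λ, print}. So FIRST(Q) = {λ, print}.
FOLLOW(S) includes $ since S is the start symbol.
FOLLOW(S): S appears on no right-hand side. Thus FOLLOW(S) = {$}.
FOLLOW(H): in S->H Q, H is followed by Q with FIRST {λ, print}; in S->H Q, the suffix after H is nullable, so FOLLOW(H) ⊇ FOLLOW(S) = {$}; in S->H, the suffix after H is empty, so FOLLOW(H) ⊇ FOLLOW(S) = {$}; in Q->H print, H is followed by print with FIRST {print}; in Q->H, the suffix after H is empty, so FOLLOW(H) ⊇ FOLLOW(Q) = {$, else, print}. Thus FOLLOW(H) = {$, else, print}.
FOLLOW(Q): in S->H Q, the suffix after Q is empty, so FOLLOW(Q) ⊇ FOLLOW(S) = {$}; in S->print Q else, Q is followed by else with FIRST {else}; in H->Q, the suffix after Q is empty, so FOLLOW(Q) ⊇ FOLLOW(H) = {$, else, print}. Thus FOLLOW(Q) = {$, else, print}.

{$, else, print}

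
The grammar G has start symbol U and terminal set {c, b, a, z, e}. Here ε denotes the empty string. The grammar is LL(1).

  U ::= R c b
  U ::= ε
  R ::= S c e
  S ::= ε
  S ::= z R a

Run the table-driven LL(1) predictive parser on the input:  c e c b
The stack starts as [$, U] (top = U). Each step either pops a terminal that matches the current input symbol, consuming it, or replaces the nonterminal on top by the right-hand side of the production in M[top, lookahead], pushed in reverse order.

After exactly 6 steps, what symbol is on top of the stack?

b

     Stack        Input      Action
  1  $ U          c e c b $  expand U ::= R c b
  2  $ b c R      c e c b $  expand R ::= S c e
  3  $ b c e c S  c e c b $  expand S ::= ε
  4  $ b c e c    c e c b $  match c
  5  $ b c e      e c b $    match e
  6  $ b c        c b $      match c
Stack after step 6: $ b (top = b).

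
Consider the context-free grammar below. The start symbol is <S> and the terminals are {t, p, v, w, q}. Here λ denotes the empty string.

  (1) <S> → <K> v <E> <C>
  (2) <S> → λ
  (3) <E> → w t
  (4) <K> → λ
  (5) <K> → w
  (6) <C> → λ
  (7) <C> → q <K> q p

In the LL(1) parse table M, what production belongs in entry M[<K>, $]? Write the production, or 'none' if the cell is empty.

FIRST(<E>) = {w}
FIRST(<K>) = {λ, w}
FIRST(<C>) = {λ, q}
FIRST(<S>) = {λ, v, w}  (via <K> v <E> <C>)
FOLLOW(<S>) includes $ since <S> is the start symbol.
FOLLOW(<K>): in <S>→<K> v <E> <C>, <K> is followed by v <E> <C> with FIRST {v}; in <C>→q <K> q p, <K> is followed by q p with FIRST {q}. Thus FOLLOW(<K>) = {q, v}.
For <K> → λ: FIRST(λ) = {λ}, so it goes in M[<K>, t] for t ∈ {}; since λ ∈ FIRST, also for every t ∈ FOLLOW(<K>) = {q, v}.
For <K> → w: FIRST(w) = {w}, so it goes in M[<K>, t] for t ∈ {w}.
None of these place a production in M[<K>, $].

none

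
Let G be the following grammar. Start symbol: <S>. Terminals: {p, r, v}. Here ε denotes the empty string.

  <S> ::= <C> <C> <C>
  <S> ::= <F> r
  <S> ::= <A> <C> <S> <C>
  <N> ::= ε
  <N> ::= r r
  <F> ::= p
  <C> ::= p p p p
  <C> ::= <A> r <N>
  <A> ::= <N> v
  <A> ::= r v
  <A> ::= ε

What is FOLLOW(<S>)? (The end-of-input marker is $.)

{$, p, r, v}

FIRST(<N>): from <N>::=ε we get {ε}; from <N>::=r r we get {r}. So FIRST(<N>) = {ε, r}.
FIRST(<F>): from <F>::=p we get {p}. So FIRST(<F>) = {p}.
FIRST(<A>): from <A>::=<N> v we get {r, v}; from <A>::=r v we get {r}; from <A>::=ε we get {ε}. So FIRST(<A>) = {ε, r, v}.
FIRST(<C>): from <C>::=p p p p we get {p}; from <C>::=<A> r <N> we get {r, v}. So FIRST(<C>) = {p, r, v}.
FIRST(<S>): from <S>::=<C> <C> <C> we get {p, r, v}; from <S>::=<F> r we get {p}; from <S>::=<A> <C> <S> <C> we get {p, r, v}. So FIRST(<S>) = {p, r, v}.
FOLLOW(<S>) includes $ since <S> is the start symbol.
FOLLOW(<S>): in <S>::=<A> <C> <S> <C>, <S> is followed by <C> with FIRST {p, r, v}. Thus FOLLOW(<S>) = {$, p, r, v}.
FOLLOW(<F>): in <S>::=<F> r, <F> is followed by r with FIRST {r}. Thus FOLLOW(<F>) = {r}.
FOLLOW(<C>): in <S>::=<C> <C> <C> (occurrence 1), <C> is followed by <C> <C> with FIRST {p, r, v}; in <S>::=<C> <C> <C> (occurrence 2), <C> is followed by <C> with FIRST {p, r, v}; in <S>::=<C> <C> <C> (occurrence 3), the suffix after <C> is empty, so FOLLOW(<C>) ⊇ FOLLOW(<S>) = {$, p, r, v}; in <S>::=<A> <C> <S> <C> (occurrence 1), <C> is followed by <S> <C> with FIRST {p, r, v}; in <S>::=<A> <C> <S> <C> (occurrence 2), the suffix after <C> is empty, so FOLLOW(<C>) ⊇ FOLLOW(<S>) = {$, p, r, v}. Thus FOLLOW(<C>) = {$, p, r, v}.
FOLLOW(<N>): in <C>::=<A> r <N>, the suffix after <N> is empty, so FOLLOW(<N>) ⊇ FOLLOW(<C>) = {$, p, r, v}; in <A>::=<N> v, <N> is followed by v with FIRST {v}. Thus FOLLOW(<N>) = {$, p, r, v}.
FOLLOW(<A>): in <S>::=<A> <C> <S> <C>, <A> is followed by <C> <S> <C> with FIRST {p, r, v}; in <C>::=<A> r <N>, <A> is followed by r <N> with FIRST {r}. Thus FOLLOW(<A>) = {p, r, v}.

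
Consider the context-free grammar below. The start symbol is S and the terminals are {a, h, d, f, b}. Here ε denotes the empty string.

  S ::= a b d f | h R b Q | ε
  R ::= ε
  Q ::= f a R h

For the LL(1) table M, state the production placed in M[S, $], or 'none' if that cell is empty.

FIRST(S) = {ε, a, h}
FIRST(R) = {ε}
FIRST(Q) = {f}
FOLLOW(S) includes $ since S is the start symbol.
FOLLOW(S): S appears on no right-hand side. Thus FOLLOW(S) = {$}.
For S ::= a b d f: FIRST(a b d f) = {a}, so it goes in M[S, t] for t ∈ {a}.
For S ::= h R b Q: FIRST(h R b Q) = {h}, so it goes in M[S, t] for t ∈ {h}.
For S ::= ε: FIRST(ε) = {ε}, so it goes in M[S, t] for t ∈ {}; since ε ∈ FIRST, also for every t ∈ FOLLOW(S) = {$}.

S ::= ε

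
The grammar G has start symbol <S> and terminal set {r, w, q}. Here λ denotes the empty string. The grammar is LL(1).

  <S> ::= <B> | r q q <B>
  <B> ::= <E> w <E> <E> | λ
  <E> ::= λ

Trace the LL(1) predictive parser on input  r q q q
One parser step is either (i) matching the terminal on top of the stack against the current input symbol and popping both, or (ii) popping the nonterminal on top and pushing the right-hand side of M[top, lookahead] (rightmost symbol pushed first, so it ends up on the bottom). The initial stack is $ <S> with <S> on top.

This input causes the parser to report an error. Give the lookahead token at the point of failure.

q

step 1: stack=$ <S>  input=r q q q $  — expand <S> ::= r q q <B>
step 2: stack=$ <B> q q r  input=r q q q $  — match r
step 3: stack=$ <B> q q  input=q q q $  — match q
step 4: stack=$ <B> q  input=q q $  — match q
step 5: stack=$ <B>  input=q $  — error: M[<B>, q] is empty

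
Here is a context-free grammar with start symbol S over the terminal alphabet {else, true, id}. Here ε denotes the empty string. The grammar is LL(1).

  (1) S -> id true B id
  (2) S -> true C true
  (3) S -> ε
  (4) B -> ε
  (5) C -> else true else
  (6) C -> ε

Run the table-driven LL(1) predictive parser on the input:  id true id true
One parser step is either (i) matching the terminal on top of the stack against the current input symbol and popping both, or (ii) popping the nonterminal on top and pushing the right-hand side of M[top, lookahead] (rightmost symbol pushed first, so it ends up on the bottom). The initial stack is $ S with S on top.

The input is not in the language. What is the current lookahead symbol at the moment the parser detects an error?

true

step 1: stack=$ S  input=id true id true $  — expand S -> id true B id
step 2: stack=$ id B true id  input=id true id true $  — match id
step 3: stack=$ id B true  input=true id true $  — match true
step 4: stack=$ id B  input=id true $  — expand B -> ε
step 5: stack=$ id  input=id true $  — match id
step 6: stack=$  input=true $  — error: stack empty but input remains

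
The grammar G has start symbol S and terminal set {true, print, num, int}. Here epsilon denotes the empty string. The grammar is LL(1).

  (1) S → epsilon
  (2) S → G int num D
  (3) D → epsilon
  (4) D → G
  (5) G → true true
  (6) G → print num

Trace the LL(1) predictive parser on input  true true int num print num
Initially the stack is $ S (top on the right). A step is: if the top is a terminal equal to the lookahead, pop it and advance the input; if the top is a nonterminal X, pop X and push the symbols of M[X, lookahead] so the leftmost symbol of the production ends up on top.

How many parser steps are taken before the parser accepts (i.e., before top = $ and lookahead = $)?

10

      Stack                  Input                          Action
   1  $ S                    true true int num print num $  expand S → G int num D
   2  $ D num int G          true true int num print num $  expand G → true true
   3  $ D num int true true  true true int num print num $  match true
   4  $ D num int true       true int num print num $       match true
   5  $ D num int            int num print num $            match int
   6  $ D num                num print num $                match num
   7  $ D                    print num $                    expand D → G
   8  $ G                    print num $                    expand G → print num
   9  $ num print            print num $                    match print
  10  $ num                  num $                          match num
Accept reached after 10 steps.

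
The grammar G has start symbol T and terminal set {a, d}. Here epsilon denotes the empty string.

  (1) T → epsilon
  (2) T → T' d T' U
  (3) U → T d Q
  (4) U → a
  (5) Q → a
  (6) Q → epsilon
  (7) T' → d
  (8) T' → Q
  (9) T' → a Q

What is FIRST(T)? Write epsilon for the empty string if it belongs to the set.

FIRST(Q) = {epsilon, a}
FIRST(T') = {epsilon, a, d}  (via Q)
FIRST(T) = {epsilon, a, d}  (via T' d T' U)
FIRST(U) = {a, d}  (via T d Q)

{epsilon, a, d}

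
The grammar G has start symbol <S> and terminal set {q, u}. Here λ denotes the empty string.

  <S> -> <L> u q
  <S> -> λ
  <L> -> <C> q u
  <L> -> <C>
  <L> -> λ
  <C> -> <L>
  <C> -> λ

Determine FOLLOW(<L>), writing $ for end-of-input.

FIRST(<S>) = {λ, q, u}  (via <L> u q)
FIRST(<L>) = {λ, q}  (via <C> q u, <C>)
FIRST(<C>) = {λ, q}  (via <L>)
FOLLOW(<S>) includes $ since <S> is the start symbol.
FOLLOW(<S>): <S> appears on no right-hand side. Thus FOLLOW(<S>) = {$}.
FOLLOW(<L>): in <S>-><L> u q, <L> is followed by u q with FIRST {u}; in <C>-><L>, the suffix after <L> is empty, so FOLLOW(<L>) ⊇ FOLLOW(<C>) = {q, u}. Thus FOLLOW(<L>) = {q, u}.
FOLLOW(<C>): in <L>-><C> q u, <C> is followed by q u with FIRST {q}; in <L>-><C>, the suffix after <C> is empty, so FOLLOW(<C>) ⊇ FOLLOW(<L>) = {q, u}. Thus FOLLOW(<C>) = {q, u}.

{q, u}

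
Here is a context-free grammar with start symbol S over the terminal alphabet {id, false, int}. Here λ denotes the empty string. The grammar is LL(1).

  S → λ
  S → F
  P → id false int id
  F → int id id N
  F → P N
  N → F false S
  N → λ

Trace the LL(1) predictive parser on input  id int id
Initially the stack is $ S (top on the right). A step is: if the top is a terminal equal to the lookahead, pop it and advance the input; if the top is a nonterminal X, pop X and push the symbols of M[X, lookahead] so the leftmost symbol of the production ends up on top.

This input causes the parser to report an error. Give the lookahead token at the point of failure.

     Stack                Input        Action
  1  $ S                  id int id $  expand S → F
  2  $ F                  id int id $  expand F → P N
  3  $ N P                id int id $  expand P → id false int id
  4  $ N id int false id  id int id $  match id
  5  $ N id int false     int id $     error: top is terminal false but lookahead is int

int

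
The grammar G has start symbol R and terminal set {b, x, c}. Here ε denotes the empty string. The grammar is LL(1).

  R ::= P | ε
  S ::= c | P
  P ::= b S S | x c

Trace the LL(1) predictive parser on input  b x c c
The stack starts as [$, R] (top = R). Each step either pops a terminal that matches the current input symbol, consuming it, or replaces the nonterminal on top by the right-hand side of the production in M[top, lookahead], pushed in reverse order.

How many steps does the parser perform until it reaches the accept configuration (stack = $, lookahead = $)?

step 1: stack=$ R  input=b x c c $  — expand R ::= P
step 2: stack=$ P  input=b x c c $  — expand P ::= b S S
step 3: stack=$ S S b  input=b x c c $  — match b
step 4: stack=$ S S  input=x c c $  — expand S ::= P
step 5: stack=$ S P  input=x c c $  — expand P ::= x c
step 6: stack=$ S c x  input=x c c $  — match x
step 7: stack=$ S c  input=c c $  — match c
step 8: stack=$ S  input=c $  — expand S ::= c
step 9: stack=$ c  input=c $  — match c
Accept reached after 9 steps.

9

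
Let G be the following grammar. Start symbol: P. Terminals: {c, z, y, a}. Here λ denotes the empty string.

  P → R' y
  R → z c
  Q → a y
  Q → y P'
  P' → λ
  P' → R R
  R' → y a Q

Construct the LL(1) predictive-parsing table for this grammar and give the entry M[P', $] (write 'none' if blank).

none

FIRST(R) = {z}
FIRST(Q) = {a, y}
FIRST(R') = {y}
FIRST(P) = {y}  (via R' y)
FIRST(P') = {λ, z}  (via R R)
FOLLOW(P) includes $ since P is the start symbol.
FOLLOW(Q): in R'→y a Q, the suffix after Q is empty, so FOLLOW(Q) ⊇ FOLLOW(R') = {y}. Thus FOLLOW(Q) = {y}.
FOLLOW(P'): in Q→y P', the suffix after P' is empty, so FOLLOW(P') ⊇ FOLLOW(Q) = {y}. Thus FOLLOW(P') = {y}.
For P' → λ: FIRST(λ) = {λ}, so it goes in M[P', t] for t ∈ {}; since λ ∈ FIRST, also for every t ∈ FOLLOW(P') = {y}.
For P' → R R: FIRST(R R) = {z}, so it goes in M[P', t] for t ∈ {z}.
None of these place a production in M[P', $].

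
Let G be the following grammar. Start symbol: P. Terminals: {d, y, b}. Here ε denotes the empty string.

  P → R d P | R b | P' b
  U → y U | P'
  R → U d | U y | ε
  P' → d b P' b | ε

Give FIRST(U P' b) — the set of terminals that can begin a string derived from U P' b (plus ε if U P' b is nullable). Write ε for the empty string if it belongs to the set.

{b, d, y}

FIRST(P') = {ε, d}
FIRST(U) = {ε, d, y}  (via P')
FIRST(R) = {ε, d, y}  (via U d, U y)
FIRST(P) = {b, d, y}  (via R d P, R b, P' b)
FIRST(U P' b): take FIRST of each symbol in turn, carrying on past any symbol whose FIRST contains ε; result {b, d, y}.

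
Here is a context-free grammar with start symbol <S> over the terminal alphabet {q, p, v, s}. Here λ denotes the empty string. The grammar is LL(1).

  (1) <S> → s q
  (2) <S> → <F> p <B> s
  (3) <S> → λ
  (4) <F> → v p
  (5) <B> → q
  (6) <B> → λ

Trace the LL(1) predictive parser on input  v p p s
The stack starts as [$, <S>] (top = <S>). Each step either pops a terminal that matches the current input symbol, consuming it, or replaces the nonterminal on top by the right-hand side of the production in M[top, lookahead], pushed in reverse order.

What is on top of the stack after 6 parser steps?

step 1: stack=$ <S>  input=v p p s $  — expand <S> → <F> p <B> s
step 2: stack=$ s <B> p <F>  input=v p p s $  — expand <F> → v p
step 3: stack=$ s <B> p p v  input=v p p s $  — match v
step 4: stack=$ s <B> p p  input=p p s $  — match p
step 5: stack=$ s <B> p  input=p s $  — match p
step 6: stack=$ s <B>  input=s $  — expand <B> → λ
Stack after step 6: $ s (top = s).

s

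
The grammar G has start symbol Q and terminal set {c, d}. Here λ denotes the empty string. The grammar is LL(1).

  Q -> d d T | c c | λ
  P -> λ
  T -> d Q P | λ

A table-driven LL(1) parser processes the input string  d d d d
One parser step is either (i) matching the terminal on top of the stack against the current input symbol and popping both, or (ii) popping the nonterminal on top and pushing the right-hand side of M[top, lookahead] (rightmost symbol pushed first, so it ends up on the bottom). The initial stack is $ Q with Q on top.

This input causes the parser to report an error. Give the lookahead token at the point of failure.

step 1: stack=$ Q  input=d d d d $  — expand Q -> d d T
step 2: stack=$ T d d  input=d d d d $  — match d
step 3: stack=$ T d  input=d d d $  — match d
step 4: stack=$ T  input=d d $  — expand T -> d Q P
step 5: stack=$ P Q d  input=d d $  — match d
step 6: stack=$ P Q  input=d $  — expand Q -> d d T
step 7: stack=$ P T d d  input=d $  — match d
step 8: stack=$ P T d  input=$  — error: top is terminal d but lookahead is $

$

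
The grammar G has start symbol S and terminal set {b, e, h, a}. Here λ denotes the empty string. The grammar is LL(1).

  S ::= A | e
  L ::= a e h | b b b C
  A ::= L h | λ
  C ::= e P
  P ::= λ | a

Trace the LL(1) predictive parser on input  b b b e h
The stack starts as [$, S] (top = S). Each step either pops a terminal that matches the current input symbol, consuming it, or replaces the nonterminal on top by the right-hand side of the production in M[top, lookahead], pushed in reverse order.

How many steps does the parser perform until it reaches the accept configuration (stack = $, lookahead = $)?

step 1: stack=$ S  input=b b b e h $  — expand S ::= A
step 2: stack=$ A  input=b b b e h $  — expand A ::= L h
step 3: stack=$ h L  input=b b b e h $  — expand L ::= b b b C
step 4: stack=$ h C b b b  input=b b b e h $  — match b
step 5: stack=$ h C b b  input=b b e h $  — match b
step 6: stack=$ h C b  input=b e h $  — match b
step 7: stack=$ h C  input=e h $  — expand C ::= e P
step 8: stack=$ h P e  input=e h $  — match e
step 9: stack=$ h P  input=h $  — expand P ::= λ
step 10: stack=$ h  input=h $  — match h
Accept reached after 10 steps.

10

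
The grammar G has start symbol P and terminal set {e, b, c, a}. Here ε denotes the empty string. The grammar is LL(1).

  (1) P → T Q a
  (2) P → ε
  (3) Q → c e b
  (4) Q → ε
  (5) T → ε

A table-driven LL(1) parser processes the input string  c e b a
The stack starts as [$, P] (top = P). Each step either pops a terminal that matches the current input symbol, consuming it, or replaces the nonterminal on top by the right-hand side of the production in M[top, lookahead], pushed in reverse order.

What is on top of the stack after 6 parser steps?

     Stack      Input      Action
  1  $ P        c e b a $  expand P → T Q a
  2  $ a Q T    c e b a $  expand T → ε
  3  $ a Q      c e b a $  expand Q → c e b
  4  $ a b e c  c e b a $  match c
  5  $ a b e    e b a $    match e
  6  $ a b      b a $      match b
Stack after step 6: $ a (top = a).

a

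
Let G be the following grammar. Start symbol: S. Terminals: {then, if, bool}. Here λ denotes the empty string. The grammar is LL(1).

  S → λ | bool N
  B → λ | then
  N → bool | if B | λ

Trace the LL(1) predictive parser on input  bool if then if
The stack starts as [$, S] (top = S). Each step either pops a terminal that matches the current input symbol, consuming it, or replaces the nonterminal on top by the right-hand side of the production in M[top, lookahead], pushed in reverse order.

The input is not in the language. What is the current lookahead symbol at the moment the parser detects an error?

if

     Stack     Input              Action
  1  $ S       bool if then if $  expand S → bool N
  2  $ N bool  bool if then if $  match bool
  3  $ N       if then if $       expand N → if B
  4  $ B if    if then if $       match if
  5  $ B       then if $          expand B → then
  6  $ then    then if $          match then
  7  $         if $               error: stack empty but input remains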